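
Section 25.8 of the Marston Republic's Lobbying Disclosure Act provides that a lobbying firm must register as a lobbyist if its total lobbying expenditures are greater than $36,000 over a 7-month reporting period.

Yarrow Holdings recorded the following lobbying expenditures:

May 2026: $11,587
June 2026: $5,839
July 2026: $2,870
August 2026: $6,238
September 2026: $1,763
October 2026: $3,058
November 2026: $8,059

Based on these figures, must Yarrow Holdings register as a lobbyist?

Total lobbying expenditures: $11,587 + $5,839 + $2,870 + $6,238 + $1,763 + $3,058 + $8,059 = $39,414.
$39,414 > $36,000, so the threshold is exceeded.

Yes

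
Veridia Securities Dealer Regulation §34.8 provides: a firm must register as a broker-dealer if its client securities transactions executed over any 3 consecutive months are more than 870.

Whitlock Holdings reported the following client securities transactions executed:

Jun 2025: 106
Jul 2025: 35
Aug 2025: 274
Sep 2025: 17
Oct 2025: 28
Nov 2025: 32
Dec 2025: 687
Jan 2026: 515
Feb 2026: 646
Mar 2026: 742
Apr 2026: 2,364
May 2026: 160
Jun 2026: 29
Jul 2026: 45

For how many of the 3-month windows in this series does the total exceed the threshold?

6

Jun 2025–Aug 2025: 106 + 35 + 274 = 415 (under)
Jul 2025–Sep 2025: 35 + 274 + 17 = 326 (under)
Aug 2025–Oct 2025: 274 + 17 + 28 = 319 (under)
Sep 2025–Nov 2025: 17 + 28 + 32 = 77 (under)
Oct 2025–Dec 2025: 28 + 32 + 687 = 747 (under)
Nov 2025–Jan 2026: 32 + 687 + 515 = 1,234 (over)
Dec 2025–Feb 2026: 687 + 515 + 646 = 1,848 (over)
Jan 2026–Mar 2026: 515 + 646 + 742 = 1,903 (over)
Feb 2026–Apr 2026: 646 + 742 + 2,364 = 3,752 (over)
Mar 2026–May 2026: 742 + 2,364 + 160 = 3,266 (over)
Apr 2026–Jun 2026: 2,364 + 160 + 29 = 2,553 (over)
May 2026–Jul 2026: 160 + 29 + 45 = 234 (under)
6 windows exceed the threshold.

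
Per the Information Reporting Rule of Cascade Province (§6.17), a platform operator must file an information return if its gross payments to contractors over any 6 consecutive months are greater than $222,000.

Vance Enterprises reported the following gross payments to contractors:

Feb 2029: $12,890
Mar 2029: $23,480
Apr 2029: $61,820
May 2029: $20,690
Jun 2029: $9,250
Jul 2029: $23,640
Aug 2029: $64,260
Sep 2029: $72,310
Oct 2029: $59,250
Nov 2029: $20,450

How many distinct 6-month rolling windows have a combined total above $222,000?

3

Feb 2029–Jul 2029: $12,890 + $23,480 + $61,820 + $20,690 + $9,250 + $23,640 = $151,770 (under)
Mar 2029–Aug 2029: $23,480 + $61,820 + $20,690 + $9,250 + $23,640 + $64,260 = $203,140 (under)
Apr 2029–Sep 2029: $61,820 + $20,690 + $9,250 + $23,640 + $64,260 + $72,310 = $251,970 (over)
May 2029–Oct 2029: $20,690 + $9,250 + $23,640 + $64,260 + $72,310 + $59,250 = $249,400 (over)
Jun 2029–Nov 2029: $9,250 + $23,640 + $64,260 + $72,310 + $59,250 + $20,450 = $249,160 (over)
3 windows exceed the threshold.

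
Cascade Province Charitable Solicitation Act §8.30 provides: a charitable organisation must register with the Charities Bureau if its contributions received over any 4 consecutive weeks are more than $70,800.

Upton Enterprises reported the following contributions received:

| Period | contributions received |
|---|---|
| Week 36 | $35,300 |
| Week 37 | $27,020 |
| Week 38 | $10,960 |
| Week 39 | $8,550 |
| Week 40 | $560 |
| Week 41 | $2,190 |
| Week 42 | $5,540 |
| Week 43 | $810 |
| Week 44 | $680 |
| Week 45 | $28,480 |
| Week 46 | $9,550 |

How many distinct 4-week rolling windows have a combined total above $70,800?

Week 36–Week 39: $35,300 + $27,020 + $10,960 + $8,550 = $81,830 (over)
Week 37–Week 40: $27,020 + $10,960 + $8,550 + $560 = $47,090 (under)
Week 38–Week 41: $10,960 + $8,550 + $560 + $2,190 = $22,260 (under)
Week 39–Week 42: $8,550 + $560 + $2,190 + $5,540 = $16,840 (under)
Week 40–Week 43: $560 + $2,190 + $5,540 + $810 = $9,100 (under)
Week 41–Week 44: $2,190 + $5,540 + $810 + $680 = $9,220 (under)
Week 42–Week 45: $5,540 + $810 + $680 + $28,480 = $35,510 (under)
Week 43–Week 46: $810 + $680 + $28,480 + $9,550 = $39,520 (under)
1 window exceeds the threshold.

1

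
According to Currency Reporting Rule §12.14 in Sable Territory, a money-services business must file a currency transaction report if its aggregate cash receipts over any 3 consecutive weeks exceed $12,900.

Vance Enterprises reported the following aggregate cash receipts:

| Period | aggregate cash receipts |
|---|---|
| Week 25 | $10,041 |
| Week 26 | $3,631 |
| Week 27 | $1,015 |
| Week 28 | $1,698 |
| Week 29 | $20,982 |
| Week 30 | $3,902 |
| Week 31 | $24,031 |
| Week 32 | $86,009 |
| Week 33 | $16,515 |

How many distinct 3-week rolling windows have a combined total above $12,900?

6

Week 25–Week 27: $10,041 + $3,631 + $1,015 = $14,687 (over)
Week 26–Week 28: $3,631 + $1,015 + $1,698 = $6,344 (under)
Week 27–Week 29: $1,015 + $1,698 + $20,982 = $23,695 (over)
Week 28–Week 30: $1,698 + $20,982 + $3,902 = $26,582 (over)
Week 29–Week 31: $20,982 + $3,902 + $24,031 = $48,915 (over)
Week 30–Week 32: $3,902 + $24,031 + $86,009 = $113,942 (over)
Week 31–Week 33: $24,031 + $86,009 + $16,515 = $126,555 (over)
6 windows exceed the threshold.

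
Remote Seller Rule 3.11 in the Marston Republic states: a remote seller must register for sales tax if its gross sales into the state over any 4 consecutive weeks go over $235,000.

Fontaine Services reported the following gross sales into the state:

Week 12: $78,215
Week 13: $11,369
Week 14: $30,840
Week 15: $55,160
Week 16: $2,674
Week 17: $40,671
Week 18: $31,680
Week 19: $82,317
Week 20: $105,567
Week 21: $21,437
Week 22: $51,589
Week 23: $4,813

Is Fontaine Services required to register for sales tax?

Yes

Week 12–Week 15: $78,215 + $11,369 + $30,840 + $55,160 = $175,584 (under)
Week 13–Week 16: $11,369 + $30,840 + $55,160 + $2,674 = $100,043 (under)
Week 14–Week 17: $30,840 + $55,160 + $2,674 + $40,671 = $129,345 (under)
Week 15–Week 18: $55,160 + $2,674 + $40,671 + $31,680 = $130,185 (under)
Week 16–Week 19: $2,674 + $40,671 + $31,680 + $82,317 = $157,342 (under)
Week 17–Week 20: $40,671 + $31,680 + $82,317 + $105,567 = $260,235 (over)
Week 18–Week 21: $31,680 + $82,317 + $105,567 + $21,437 = $241,001 (over)
Week 19–Week 22: $82,317 + $105,567 + $21,437 + $51,589 = $260,910 (over)
Week 20–Week 23: $105,567 + $21,437 + $51,589 + $4,813 = $183,406 (under)
At least one window exceeds $235,000.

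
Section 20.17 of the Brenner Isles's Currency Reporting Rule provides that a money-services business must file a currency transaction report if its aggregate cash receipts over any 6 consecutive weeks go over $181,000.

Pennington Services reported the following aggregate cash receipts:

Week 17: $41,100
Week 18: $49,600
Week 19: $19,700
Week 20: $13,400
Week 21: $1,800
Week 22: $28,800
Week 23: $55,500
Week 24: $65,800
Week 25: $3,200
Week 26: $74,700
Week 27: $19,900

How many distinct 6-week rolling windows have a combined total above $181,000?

Week 17–Week 22: $41,100 + $49,600 + $19,700 + $13,400 + $1,800 + $28,800 = $154,400 (under)
Week 18–Week 23: $49,600 + $19,700 + $13,400 + $1,800 + $28,800 + $55,500 = $168,800 (under)
Week 19–Week 24: $19,700 + $13,400 + $1,800 + $28,800 + $55,500 + $65,800 = $185,000 (over)
Week 20–Week 25: $13,400 + $1,800 + $28,800 + $55,500 + $65,800 + $3,200 = $168,500 (under)
Week 21–Week 26: $1,800 + $28,800 + $55,500 + $65,800 + $3,200 + $74,700 = $229,800 (over)
Week 22–Week 27: $28,800 + $55,500 + $65,800 + $3,200 + $74,700 + $19,900 = $247,900 (over)
3 windows exceed the threshold.

3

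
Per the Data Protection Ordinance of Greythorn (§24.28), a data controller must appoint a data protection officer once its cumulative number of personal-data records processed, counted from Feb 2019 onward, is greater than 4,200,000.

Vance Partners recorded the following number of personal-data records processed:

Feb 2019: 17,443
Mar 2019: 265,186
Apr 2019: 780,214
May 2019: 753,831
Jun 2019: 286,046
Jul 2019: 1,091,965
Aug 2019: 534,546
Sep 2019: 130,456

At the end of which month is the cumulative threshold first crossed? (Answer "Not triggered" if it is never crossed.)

Not triggered

Through Feb 2019: 17,443
Through Mar 2019: 282,629
Through Apr 2019: 1,062,843
Through May 2019: 1,816,674
Through Jun 2019: 2,102,720
Through Jul 2019: 3,194,685
Through Aug 2019: 3,729,231
Through Sep 2019: 3,859,687
Final cumulative total 3,859,687 ≤ 4,200,000; the threshold is never exceeded.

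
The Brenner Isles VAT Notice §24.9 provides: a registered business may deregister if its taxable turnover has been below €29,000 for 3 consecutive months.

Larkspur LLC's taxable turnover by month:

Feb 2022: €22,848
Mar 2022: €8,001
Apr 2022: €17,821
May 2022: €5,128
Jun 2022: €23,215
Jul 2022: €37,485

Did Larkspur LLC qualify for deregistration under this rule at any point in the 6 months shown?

Yes

Months below €29,000: Feb 2022, Mar 2022, Apr 2022, May 2022, Jun 2022.
Longest run of consecutive months below the threshold: 5.
5 ≥ 3, so Larkspur LLC became eligible.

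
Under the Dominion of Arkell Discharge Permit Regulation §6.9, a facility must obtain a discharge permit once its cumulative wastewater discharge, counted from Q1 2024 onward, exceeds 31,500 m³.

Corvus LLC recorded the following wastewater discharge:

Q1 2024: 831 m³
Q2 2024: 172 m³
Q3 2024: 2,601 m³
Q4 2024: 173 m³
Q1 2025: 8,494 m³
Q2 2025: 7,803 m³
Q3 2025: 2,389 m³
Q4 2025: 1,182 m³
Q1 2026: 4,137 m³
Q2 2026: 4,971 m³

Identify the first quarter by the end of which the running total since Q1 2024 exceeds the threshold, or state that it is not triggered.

Q2 2026

Through Q1 2024: 831 m³
Through Q2 2024: 1,003 m³
Through Q3 2024: 3,604 m³
Through Q4 2024: 3,777 m³
Through Q1 2025: 12,271 m³
Through Q2 2025: 20,074 m³
Through Q3 2025: 22,463 m³
Through Q4 2025: 23,645 m³
Through Q1 2026: 27,782 m³
Through Q2 2026: 32,753 m³ ← exceeds threshold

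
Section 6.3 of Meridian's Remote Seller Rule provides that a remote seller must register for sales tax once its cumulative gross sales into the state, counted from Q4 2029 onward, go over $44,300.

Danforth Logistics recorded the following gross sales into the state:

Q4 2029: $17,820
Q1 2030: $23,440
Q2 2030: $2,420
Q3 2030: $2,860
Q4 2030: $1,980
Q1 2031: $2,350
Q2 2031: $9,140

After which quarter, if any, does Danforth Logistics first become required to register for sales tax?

Q3 2030

Through Q4 2029: $17,820
Through Q1 2030: $41,260
Through Q2 2030: $43,680
Through Q3 2030: $46,540 ← exceeds threshold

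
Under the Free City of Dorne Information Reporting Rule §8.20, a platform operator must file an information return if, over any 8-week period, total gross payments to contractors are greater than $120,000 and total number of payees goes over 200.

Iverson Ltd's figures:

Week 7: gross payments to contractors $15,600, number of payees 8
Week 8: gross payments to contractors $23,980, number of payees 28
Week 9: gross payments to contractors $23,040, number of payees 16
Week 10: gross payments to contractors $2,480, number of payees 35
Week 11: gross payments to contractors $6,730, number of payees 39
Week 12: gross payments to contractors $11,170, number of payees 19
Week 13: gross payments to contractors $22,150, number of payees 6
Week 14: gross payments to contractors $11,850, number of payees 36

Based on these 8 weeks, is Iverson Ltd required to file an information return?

Total gross payments to contractors: $15,600 + $23,980 + $23,040 + $2,480 + $6,730 + $11,170 + $22,150 + $11,850 = $117,000 (≤ $120,000).
Total number of payees: 8 + 28 + 16 + 35 + 39 + 19 + 6 + 36 = 187 (≤ 200).
The test is 'and': the rule requires both, and at least one is not exceeded.

No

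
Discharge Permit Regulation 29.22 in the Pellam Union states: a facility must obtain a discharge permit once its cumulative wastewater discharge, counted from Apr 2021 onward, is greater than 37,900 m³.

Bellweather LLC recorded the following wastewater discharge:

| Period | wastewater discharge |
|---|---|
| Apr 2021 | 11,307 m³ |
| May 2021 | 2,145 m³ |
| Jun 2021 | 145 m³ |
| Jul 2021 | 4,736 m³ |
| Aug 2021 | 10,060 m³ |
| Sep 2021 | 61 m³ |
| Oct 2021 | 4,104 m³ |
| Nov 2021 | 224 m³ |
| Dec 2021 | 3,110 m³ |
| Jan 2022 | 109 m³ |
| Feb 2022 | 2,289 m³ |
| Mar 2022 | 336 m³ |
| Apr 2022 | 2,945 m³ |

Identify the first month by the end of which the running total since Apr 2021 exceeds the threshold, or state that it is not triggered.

Through Apr 2021: 11,307 m³
Through May 2021: 13,452 m³
Through Jun 2021: 13,597 m³
Through Jul 2021: 18,333 m³
Through Aug 2021: 28,393 m³
Through Sep 2021: 28,454 m³
Through Oct 2021: 32,558 m³
Through Nov 2021: 32,782 m³
Through Dec 2021: 35,892 m³
Through Jan 2022: 36,001 m³
Through Feb 2022: 38,290 m³ ← exceeds threshold

Feb 2022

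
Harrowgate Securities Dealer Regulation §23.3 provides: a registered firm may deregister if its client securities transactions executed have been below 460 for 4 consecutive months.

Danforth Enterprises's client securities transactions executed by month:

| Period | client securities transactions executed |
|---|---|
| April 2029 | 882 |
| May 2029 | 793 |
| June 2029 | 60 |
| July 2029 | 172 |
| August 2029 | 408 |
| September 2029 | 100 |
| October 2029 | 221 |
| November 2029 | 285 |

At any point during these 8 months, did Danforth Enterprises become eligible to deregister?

Months below 460: June 2029, July 2029, August 2029, September 2029, October 2029, November 2029.
Longest run of consecutive months below the threshold: 6.
6 ≥ 4, so Danforth Enterprises became eligible.

Yes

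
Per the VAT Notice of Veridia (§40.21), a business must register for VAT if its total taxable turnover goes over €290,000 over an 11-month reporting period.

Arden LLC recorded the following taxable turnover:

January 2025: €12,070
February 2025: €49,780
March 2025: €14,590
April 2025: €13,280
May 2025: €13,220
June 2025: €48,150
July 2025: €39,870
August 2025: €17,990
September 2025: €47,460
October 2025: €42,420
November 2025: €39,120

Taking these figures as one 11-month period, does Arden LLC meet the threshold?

Yes

Total taxable turnover: €12,070 + €49,780 + €14,590 + €13,280 + €13,220 + €48,150 + €39,870 + €17,990 + €47,460 + €42,420 + €39,120 = €337,950.
€337,950 > €290,000, so the threshold is exceeded.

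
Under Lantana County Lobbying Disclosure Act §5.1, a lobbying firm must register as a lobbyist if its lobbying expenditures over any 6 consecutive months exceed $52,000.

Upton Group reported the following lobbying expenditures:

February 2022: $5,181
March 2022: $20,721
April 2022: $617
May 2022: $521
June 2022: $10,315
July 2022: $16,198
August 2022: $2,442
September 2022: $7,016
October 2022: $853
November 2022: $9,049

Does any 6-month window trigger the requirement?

Yes

February 2022–July 2022: $5,181 + $20,721 + $617 + $521 + $10,315 + $16,198 = $53,553 (over)
March 2022–August 2022: $20,721 + $617 + $521 + $10,315 + $16,198 + $2,442 = $50,814 (under)
April 2022–September 2022: $617 + $521 + $10,315 + $16,198 + $2,442 + $7,016 = $37,109 (under)
May 2022–October 2022: $521 + $10,315 + $16,198 + $2,442 + $7,016 + $853 = $37,345 (under)
June 2022–November 2022: $10,315 + $16,198 + $2,442 + $7,016 + $853 + $9,049 = $45,873 (under)
At least one window exceeds $52,000.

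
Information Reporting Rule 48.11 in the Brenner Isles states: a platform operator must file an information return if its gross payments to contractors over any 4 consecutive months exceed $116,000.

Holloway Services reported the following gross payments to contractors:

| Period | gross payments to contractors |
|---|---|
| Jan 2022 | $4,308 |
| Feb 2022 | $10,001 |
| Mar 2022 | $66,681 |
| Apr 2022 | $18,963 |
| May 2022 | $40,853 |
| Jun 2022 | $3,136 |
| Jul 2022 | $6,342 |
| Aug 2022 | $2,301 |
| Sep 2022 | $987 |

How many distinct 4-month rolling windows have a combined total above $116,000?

2

Jan 2022–Apr 2022: $4,308 + $10,001 + $66,681 + $18,963 = $99,953 (under)
Feb 2022–May 2022: $10,001 + $66,681 + $18,963 + $40,853 = $136,498 (over)
Mar 2022–Jun 2022: $66,681 + $18,963 + $40,853 + $3,136 = $129,633 (over)
Apr 2022–Jul 2022: $18,963 + $40,853 + $3,136 + $6,342 = $69,294 (under)
May 2022–Aug 2022: $40,853 + $3,136 + $6,342 + $2,301 = $52,632 (under)
Jun 2022–Sep 2022: $3,136 + $6,342 + $2,301 + $987 = $12,766 (under)
2 windows exceed the threshold.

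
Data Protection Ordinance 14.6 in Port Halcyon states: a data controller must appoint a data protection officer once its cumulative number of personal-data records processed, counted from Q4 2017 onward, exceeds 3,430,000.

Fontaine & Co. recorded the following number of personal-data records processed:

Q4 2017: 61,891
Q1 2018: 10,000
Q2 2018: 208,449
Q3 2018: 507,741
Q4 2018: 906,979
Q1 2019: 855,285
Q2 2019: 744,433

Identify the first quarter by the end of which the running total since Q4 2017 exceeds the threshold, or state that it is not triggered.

Not triggered

Through Q4 2017: 61,891
Through Q1 2018: 71,891
Through Q2 2018: 280,340
Through Q3 2018: 788,081
Through Q4 2018: 1,695,060
Through Q1 2019: 2,550,345
Through Q2 2019: 3,294,778
Final cumulative total 3,294,778 ≤ 3,430,000; the threshold is never exceeded.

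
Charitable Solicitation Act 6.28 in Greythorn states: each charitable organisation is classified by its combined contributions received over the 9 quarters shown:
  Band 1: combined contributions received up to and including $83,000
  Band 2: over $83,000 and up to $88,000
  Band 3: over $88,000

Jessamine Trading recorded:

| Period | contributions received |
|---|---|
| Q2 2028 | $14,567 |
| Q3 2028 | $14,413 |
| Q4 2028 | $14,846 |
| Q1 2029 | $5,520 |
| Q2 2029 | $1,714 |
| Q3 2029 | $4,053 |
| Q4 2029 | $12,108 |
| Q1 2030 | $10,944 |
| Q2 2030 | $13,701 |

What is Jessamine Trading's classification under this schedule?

Combined contributions received: $14,567 + $14,413 + $14,846 + $5,520 + $1,714 + $4,053 + $12,108 + $10,944 + $13,701 = $91,866.
$91,866 > $88,000, so Band 3 applies.

Band 3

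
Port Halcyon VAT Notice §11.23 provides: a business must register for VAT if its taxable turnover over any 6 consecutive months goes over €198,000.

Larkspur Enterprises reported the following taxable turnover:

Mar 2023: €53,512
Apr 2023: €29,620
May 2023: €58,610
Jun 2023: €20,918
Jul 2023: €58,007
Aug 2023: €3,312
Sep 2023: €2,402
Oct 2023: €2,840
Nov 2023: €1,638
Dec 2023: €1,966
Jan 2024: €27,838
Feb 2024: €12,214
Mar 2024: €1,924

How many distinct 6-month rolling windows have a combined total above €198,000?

Mar 2023–Aug 2023: €53,512 + €29,620 + €58,610 + €20,918 + €58,007 + €3,312 = €223,979 (over)
Apr 2023–Sep 2023: €29,620 + €58,610 + €20,918 + €58,007 + €3,312 + €2,402 = €172,869 (under)
May 2023–Oct 2023: €58,610 + €20,918 + €58,007 + €3,312 + €2,402 + €2,840 = €146,089 (under)
Jun 2023–Nov 2023: €20,918 + €58,007 + €3,312 + €2,402 + €2,840 + €1,638 = €89,117 (under)
Jul 2023–Dec 2023: €58,007 + €3,312 + €2,402 + €2,840 + €1,638 + €1,966 = €70,165 (under)
Aug 2023–Jan 2024: €3,312 + €2,402 + €2,840 + €1,638 + €1,966 + €27,838 = €39,996 (under)
Sep 2023–Feb 2024: €2,402 + €2,840 + €1,638 + €1,966 + €27,838 + €12,214 = €48,898 (under)
Oct 2023–Mar 2024: €2,840 + €1,638 + €1,966 + €27,838 + €12,214 + €1,924 = €48,420 (under)
1 window exceeds the threshold.

1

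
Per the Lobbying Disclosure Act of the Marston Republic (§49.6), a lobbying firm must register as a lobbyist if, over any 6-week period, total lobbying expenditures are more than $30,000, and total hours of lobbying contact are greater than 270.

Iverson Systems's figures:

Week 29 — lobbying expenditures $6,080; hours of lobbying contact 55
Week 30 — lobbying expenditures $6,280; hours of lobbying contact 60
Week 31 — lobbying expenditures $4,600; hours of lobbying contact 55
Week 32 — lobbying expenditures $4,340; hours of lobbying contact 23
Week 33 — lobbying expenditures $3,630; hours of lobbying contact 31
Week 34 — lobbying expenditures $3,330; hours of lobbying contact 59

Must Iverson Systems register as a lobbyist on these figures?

No

Total lobbying expenditures: $6,080 + $6,280 + $4,600 + $4,340 + $3,630 + $3,330 = $28,260 (≤ $30,000).
Total hours of lobbying contact: 55 + 60 + 55 + 23 + 31 + 59 = 283 (> 270).
The test is 'and': the rule requires both, and at least one is not exceeded.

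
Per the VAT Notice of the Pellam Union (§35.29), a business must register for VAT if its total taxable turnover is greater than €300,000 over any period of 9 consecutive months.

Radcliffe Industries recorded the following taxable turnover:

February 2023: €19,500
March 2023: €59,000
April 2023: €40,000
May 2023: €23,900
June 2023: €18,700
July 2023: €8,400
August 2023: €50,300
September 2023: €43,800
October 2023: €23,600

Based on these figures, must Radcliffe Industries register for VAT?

No

Total taxable turnover: €19,500 + €59,000 + €40,000 + €23,900 + €18,700 + €8,400 + €50,300 + €43,800 + €23,600 = €287,200.
€287,200 ≤ €300,000, so the threshold is not exceeded.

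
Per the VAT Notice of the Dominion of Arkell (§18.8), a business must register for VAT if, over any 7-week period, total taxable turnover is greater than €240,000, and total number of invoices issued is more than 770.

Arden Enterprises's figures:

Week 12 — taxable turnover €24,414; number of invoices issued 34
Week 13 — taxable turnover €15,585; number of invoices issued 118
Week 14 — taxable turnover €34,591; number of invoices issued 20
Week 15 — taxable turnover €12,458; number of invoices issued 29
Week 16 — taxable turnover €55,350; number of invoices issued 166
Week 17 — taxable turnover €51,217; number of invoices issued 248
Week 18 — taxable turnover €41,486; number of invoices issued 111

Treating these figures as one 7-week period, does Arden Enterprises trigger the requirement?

Total taxable turnover: €24,414 + €15,585 + €34,591 + €12,458 + €55,350 + €51,217 + €41,486 = €235,101 (≤ €240,000).
Total number of invoices issued: 34 + 118 + 20 + 29 + 166 + 248 + 111 = 726 (≤ 770).
The test is 'and': the rule requires both, and at least one is not exceeded.

No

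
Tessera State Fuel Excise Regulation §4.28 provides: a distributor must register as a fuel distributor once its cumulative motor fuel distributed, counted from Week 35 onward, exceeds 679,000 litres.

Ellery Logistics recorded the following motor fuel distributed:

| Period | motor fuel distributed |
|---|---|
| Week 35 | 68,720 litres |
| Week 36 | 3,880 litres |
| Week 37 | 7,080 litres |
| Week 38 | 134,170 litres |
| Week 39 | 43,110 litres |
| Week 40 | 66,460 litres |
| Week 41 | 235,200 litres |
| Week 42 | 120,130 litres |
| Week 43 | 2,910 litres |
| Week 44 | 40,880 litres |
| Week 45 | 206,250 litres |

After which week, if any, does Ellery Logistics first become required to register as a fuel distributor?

Week 43

Through Week 35: 68,720 litres
Through Week 36: 72,600 litres
Through Week 37: 79,680 litres
Through Week 38: 213,850 litres
Through Week 39: 256,960 litres
Through Week 40: 323,420 litres
Through Week 41: 558,620 litres
Through Week 42: 678,750 litres
Through Week 43: 681,660 litres ← exceeds threshold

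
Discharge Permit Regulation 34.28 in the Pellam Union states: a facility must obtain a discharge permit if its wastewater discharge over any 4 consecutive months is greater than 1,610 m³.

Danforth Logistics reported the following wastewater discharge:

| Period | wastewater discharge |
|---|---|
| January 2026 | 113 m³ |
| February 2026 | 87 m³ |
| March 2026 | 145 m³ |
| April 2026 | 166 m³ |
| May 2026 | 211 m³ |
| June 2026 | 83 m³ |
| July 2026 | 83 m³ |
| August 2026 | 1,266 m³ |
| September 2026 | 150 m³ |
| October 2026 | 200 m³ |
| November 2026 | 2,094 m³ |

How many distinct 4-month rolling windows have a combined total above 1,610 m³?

3

January 2026–April 2026: 113 m³ + 87 m³ + 145 m³ + 166 m³ = 511 m³ (under)
February 2026–May 2026: 87 m³ + 145 m³ + 166 m³ + 211 m³ = 609 m³ (under)
March 2026–June 2026: 145 m³ + 166 m³ + 211 m³ + 83 m³ = 605 m³ (under)
April 2026–July 2026: 166 m³ + 211 m³ + 83 m³ + 83 m³ = 543 m³ (under)
May 2026–August 2026: 211 m³ + 83 m³ + 83 m³ + 1,266 m³ = 1,643 m³ (over)
June 2026–September 2026: 83 m³ + 83 m³ + 1,266 m³ + 150 m³ = 1,582 m³ (under)
July 2026–October 2026: 83 m³ + 1,266 m³ + 150 m³ + 200 m³ = 1,699 m³ (over)
August 2026–November 2026: 1,266 m³ + 150 m³ + 200 m³ + 2,094 m³ = 3,710 m³ (over)
3 windows exceed the threshold.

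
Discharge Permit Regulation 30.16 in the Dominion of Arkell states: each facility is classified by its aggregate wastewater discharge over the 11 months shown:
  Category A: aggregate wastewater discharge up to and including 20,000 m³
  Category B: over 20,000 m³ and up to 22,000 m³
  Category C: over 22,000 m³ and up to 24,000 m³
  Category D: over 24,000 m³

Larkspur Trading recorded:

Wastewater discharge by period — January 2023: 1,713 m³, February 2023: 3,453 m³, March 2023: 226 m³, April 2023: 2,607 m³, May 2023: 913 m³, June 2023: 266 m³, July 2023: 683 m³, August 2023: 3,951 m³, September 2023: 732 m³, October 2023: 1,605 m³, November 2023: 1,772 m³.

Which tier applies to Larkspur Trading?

Category A

Aggregate wastewater discharge: 1,713 m³ + 3,453 m³ + 226 m³ + 2,607 m³ + 913 m³ + 266 m³ + 683 m³ + 3,951 m³ + 732 m³ + 1,605 m³ + 1,772 m³ = 17,921 m³.
17,921 m³ ≤ 20,000 m³, so Category A applies.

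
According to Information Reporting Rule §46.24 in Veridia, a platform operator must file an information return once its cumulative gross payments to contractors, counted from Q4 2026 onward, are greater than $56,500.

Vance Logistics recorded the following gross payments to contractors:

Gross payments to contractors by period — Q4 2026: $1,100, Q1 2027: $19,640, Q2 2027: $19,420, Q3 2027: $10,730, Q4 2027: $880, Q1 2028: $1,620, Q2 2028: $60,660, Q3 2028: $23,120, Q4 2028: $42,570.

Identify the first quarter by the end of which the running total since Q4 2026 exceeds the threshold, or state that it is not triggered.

Q2 2028

Through Q4 2026: $1,100
Through Q1 2027: $20,740
Through Q2 2027: $40,160
Through Q3 2027: $50,890
Through Q4 2027: $51,770
Through Q1 2028: $53,390
Through Q2 2028: $114,050 ← exceeds threshold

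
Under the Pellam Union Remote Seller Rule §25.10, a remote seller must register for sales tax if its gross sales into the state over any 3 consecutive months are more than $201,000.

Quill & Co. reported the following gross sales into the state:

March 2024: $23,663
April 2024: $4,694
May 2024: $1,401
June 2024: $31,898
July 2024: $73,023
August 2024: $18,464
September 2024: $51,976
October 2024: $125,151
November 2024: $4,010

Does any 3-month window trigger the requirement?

No

March 2024–May 2024: $23,663 + $4,694 + $1,401 = $29,758 (under)
April 2024–June 2024: $4,694 + $1,401 + $31,898 = $37,993 (under)
May 2024–July 2024: $1,401 + $31,898 + $73,023 = $106,322 (under)
June 2024–August 2024: $31,898 + $73,023 + $18,464 = $123,385 (under)
July 2024–September 2024: $73,023 + $18,464 + $51,976 = $143,463 (under)
August 2024–October 2024: $18,464 + $51,976 + $125,151 = $195,591 (under)
September 2024–November 2024: $51,976 + $125,151 + $4,010 = $181,137 (under)
No window exceeds $201,000.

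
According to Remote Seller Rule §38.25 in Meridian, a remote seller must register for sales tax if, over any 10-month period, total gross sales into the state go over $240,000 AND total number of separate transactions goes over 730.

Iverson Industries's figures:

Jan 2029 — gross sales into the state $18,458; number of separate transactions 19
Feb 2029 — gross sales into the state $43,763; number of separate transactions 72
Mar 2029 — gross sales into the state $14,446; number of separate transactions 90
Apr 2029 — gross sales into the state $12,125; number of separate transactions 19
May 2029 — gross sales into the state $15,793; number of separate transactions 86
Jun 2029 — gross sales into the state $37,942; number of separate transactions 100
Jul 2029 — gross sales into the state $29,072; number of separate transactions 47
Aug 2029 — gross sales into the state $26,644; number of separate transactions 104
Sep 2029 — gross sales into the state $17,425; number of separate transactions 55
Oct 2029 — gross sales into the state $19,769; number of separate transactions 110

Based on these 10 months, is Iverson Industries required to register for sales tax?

No

Total gross sales into the state: $18,458 + $43,763 + $14,446 + $12,125 + $15,793 + $37,942 + $29,072 + $26,644 + $17,425 + $19,769 = $235,437 (≤ $240,000).
Total number of separate transactions: 19 + 72 + 90 + 19 + 86 + 100 + 47 + 104 + 55 + 110 = 702 (≤ 730).
The test is 'and': the rule requires both, and at least one is not exceeded.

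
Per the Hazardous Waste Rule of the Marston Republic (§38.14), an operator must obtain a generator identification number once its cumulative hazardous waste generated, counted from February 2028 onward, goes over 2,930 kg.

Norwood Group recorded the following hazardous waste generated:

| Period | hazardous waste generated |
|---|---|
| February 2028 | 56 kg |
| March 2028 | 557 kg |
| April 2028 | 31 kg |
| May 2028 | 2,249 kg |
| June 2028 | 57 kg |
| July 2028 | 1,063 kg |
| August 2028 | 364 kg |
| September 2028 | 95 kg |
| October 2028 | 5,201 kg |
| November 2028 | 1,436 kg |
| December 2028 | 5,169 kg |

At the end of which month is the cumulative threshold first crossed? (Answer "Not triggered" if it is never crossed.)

June 2028

Through February 2028: 56 kg
Through March 2028: 613 kg
Through April 2028: 644 kg
Through May 2028: 2,893 kg
Through June 2028: 2,950 kg ← exceeds threshold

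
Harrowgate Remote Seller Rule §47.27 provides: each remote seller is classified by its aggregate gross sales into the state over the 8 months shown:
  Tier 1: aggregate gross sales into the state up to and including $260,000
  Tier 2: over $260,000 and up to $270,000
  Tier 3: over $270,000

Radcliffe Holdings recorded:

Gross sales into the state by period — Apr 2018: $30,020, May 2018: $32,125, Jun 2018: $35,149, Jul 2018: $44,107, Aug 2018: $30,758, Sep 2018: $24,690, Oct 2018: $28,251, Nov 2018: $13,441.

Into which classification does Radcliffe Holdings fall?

Tier 1

Aggregate gross sales into the state: $30,020 + $32,125 + $35,149 + $44,107 + $30,758 + $24,690 + $28,251 + $13,441 = $238,541.
$238,541 ≤ $260,000, so Tier 1 applies.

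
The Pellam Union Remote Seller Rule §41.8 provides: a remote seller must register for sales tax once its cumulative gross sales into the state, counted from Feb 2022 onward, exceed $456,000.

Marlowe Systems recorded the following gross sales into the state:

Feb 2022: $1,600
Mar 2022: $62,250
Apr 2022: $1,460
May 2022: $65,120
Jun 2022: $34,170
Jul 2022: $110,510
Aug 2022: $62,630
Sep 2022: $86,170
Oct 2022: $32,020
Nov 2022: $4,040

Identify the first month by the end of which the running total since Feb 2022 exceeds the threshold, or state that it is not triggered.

Through Feb 2022: $1,600
Through Mar 2022: $63,850
Through Apr 2022: $65,310
Through May 2022: $130,430
Through Jun 2022: $164,600
Through Jul 2022: $275,110
Through Aug 2022: $337,740
Through Sep 2022: $423,910
Through Oct 2022: $455,930
Through Nov 2022: $459,970 ← exceeds threshold

Nov 2022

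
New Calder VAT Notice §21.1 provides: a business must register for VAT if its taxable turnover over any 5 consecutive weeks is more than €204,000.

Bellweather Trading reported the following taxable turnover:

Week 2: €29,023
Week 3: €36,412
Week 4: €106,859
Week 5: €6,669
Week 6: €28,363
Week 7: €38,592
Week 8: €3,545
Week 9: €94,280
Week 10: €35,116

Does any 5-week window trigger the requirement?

Yes

Week 2–Week 6: €29,023 + €36,412 + €106,859 + €6,669 + €28,363 = €207,326 (over)
Week 3–Week 7: €36,412 + €106,859 + €6,669 + €28,363 + €38,592 = €216,895 (over)
Week 4–Week 8: €106,859 + €6,669 + €28,363 + €38,592 + €3,545 = €184,028 (under)
Week 5–Week 9: €6,669 + €28,363 + €38,592 + €3,545 + €94,280 = €171,449 (under)
Week 6–Week 10: €28,363 + €38,592 + €3,545 + €94,280 + €35,116 = €199,896 (under)
At least one window exceeds €204,000.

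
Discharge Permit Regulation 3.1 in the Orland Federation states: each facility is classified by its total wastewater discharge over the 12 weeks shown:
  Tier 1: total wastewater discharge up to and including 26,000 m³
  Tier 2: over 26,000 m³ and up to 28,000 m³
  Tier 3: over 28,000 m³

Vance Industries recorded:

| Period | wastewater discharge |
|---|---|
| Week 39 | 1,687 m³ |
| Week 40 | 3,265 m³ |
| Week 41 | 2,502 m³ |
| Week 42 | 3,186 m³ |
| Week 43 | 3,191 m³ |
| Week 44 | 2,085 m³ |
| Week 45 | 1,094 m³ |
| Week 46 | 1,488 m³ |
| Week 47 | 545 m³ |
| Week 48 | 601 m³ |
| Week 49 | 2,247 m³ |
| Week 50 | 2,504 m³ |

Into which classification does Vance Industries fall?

Total wastewater discharge: 1,687 m³ + 3,265 m³ + 2,502 m³ + 3,186 m³ + 3,191 m³ + 2,085 m³ + 1,094 m³ + 1,488 m³ + 545 m³ + 601 m³ + 2,247 m³ + 2,504 m³ = 24,395 m³.
24,395 m³ ≤ 26,000 m³, so Tier 1 applies.

Tier 1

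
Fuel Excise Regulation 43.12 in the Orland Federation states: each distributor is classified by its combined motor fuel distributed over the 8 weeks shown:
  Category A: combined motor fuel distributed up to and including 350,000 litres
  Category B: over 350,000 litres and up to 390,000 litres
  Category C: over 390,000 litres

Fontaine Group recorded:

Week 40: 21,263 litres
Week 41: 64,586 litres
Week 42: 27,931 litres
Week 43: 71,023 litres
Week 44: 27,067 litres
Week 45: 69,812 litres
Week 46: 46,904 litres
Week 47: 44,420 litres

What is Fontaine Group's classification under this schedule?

Combined motor fuel distributed: 21,263 litres + 64,586 litres + 27,931 litres + 71,023 litres + 27,067 litres + 69,812 litres + 46,904 litres + 44,420 litres = 373,006 litres.
350,000 litres < 373,006 litres ≤ 390,000 litres, so Category B applies.

Category B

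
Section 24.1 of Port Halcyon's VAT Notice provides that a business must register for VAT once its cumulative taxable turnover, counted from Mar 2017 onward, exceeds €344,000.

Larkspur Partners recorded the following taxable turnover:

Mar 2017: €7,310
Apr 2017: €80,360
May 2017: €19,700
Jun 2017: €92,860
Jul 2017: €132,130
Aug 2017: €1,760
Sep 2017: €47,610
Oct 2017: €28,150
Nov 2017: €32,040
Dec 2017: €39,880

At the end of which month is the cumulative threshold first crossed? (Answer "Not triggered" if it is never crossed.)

Through Mar 2017: €7,310
Through Apr 2017: €87,670
Through May 2017: €107,370
Through Jun 2017: €200,230
Through Jul 2017: €332,360
Through Aug 2017: €334,120
Through Sep 2017: €381,730 ← exceeds threshold

Sep 2017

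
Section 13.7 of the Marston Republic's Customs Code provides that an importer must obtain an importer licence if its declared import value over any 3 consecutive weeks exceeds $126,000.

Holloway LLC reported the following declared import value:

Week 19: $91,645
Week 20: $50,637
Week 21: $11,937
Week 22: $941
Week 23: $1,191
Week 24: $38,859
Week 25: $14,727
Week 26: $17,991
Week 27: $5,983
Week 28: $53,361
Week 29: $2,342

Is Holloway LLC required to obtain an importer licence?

Week 19–Week 21: $91,645 + $50,637 + $11,937 = $154,219 (over)
Week 20–Week 22: $50,637 + $11,937 + $941 = $63,515 (under)
Week 21–Week 23: $11,937 + $941 + $1,191 = $14,069 (under)
Week 22–Week 24: $941 + $1,191 + $38,859 = $40,991 (under)
Week 23–Week 25: $1,191 + $38,859 + $14,727 = $54,777 (under)
Week 24–Week 26: $38,859 + $14,727 + $17,991 = $71,577 (under)
Week 25–Week 27: $14,727 + $17,991 + $5,983 = $38,701 (under)
Week 26–Week 28: $17,991 + $5,983 + $53,361 = $77,335 (under)
Week 27–Week 29: $5,983 + $53,361 + $2,342 = $61,686 (under)
At least one window exceeds $126,000.

Yes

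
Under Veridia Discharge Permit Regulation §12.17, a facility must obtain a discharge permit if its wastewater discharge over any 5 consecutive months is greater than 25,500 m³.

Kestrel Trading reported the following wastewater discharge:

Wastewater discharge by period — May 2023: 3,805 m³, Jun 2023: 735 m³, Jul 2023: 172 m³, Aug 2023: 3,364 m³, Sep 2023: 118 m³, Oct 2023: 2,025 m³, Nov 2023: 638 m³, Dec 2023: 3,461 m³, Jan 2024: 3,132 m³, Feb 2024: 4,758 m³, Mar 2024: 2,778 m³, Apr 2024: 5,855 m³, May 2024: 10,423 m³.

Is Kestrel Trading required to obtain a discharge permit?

May 2023–Sep 2023: 3,805 m³ + 735 m³ + 172 m³ + 3,364 m³ + 118 m³ = 8,194 m³ (under)
Jun 2023–Oct 2023: 735 m³ + 172 m³ + 3,364 m³ + 118 m³ + 2,025 m³ = 6,414 m³ (under)
Jul 2023–Nov 2023: 172 m³ + 3,364 m³ + 118 m³ + 2,025 m³ + 638 m³ = 6,317 m³ (under)
Aug 2023–Dec 2023: 3,364 m³ + 118 m³ + 2,025 m³ + 638 m³ + 3,461 m³ = 9,606 m³ (under)
Sep 2023–Jan 2024: 118 m³ + 2,025 m³ + 638 m³ + 3,461 m³ + 3,132 m³ = 9,374 m³ (under)
Oct 2023–Feb 2024: 2,025 m³ + 638 m³ + 3,461 m³ + 3,132 m³ + 4,758 m³ = 14,014 m³ (under)
Nov 2023–Mar 2024: 638 m³ + 3,461 m³ + 3,132 m³ + 4,758 m³ + 2,778 m³ = 14,767 m³ (under)
Dec 2023–Apr 2024: 3,461 m³ + 3,132 m³ + 4,758 m³ + 2,778 m³ + 5,855 m³ = 19,984 m³ (under)
Jan 2024–May 2024: 3,132 m³ + 4,758 m³ + 2,778 m³ + 5,855 m³ + 10,423 m³ = 26,946 m³ (over)
At least one window exceeds 25,500 m³.

Yes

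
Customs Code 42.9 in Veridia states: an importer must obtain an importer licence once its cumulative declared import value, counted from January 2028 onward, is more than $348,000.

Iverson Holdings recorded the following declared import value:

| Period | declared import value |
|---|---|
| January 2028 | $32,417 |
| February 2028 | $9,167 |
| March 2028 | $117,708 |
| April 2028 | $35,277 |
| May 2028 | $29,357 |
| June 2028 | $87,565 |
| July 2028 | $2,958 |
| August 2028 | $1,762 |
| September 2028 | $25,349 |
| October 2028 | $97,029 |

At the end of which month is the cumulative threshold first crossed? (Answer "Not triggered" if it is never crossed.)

October 2028

Through January 2028: $32,417
Through February 2028: $41,584
Through March 2028: $159,292
Through April 2028: $194,569
Through May 2028: $223,926
Through June 2028: $311,491
Through July 2028: $314,449
Through August 2028: $316,211
Through September 2028: $341,560
Through October 2028: $438,589 ← exceeds threshold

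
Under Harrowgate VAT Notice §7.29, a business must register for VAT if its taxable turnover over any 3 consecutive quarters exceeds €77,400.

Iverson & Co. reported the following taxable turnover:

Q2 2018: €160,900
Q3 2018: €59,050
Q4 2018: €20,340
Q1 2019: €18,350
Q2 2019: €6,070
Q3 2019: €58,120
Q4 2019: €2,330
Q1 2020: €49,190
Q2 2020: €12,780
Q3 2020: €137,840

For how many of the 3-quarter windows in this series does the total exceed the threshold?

5

Q2 2018–Q4 2018: €160,900 + €59,050 + €20,340 = €240,290 (over)
Q3 2018–Q1 2019: €59,050 + €20,340 + €18,350 = €97,740 (over)
Q4 2018–Q2 2019: €20,340 + €18,350 + €6,070 = €44,760 (under)
Q1 2019–Q3 2019: €18,350 + €6,070 + €58,120 = €82,540 (over)
Q2 2019–Q4 2019: €6,070 + €58,120 + €2,330 = €66,520 (under)
Q3 2019–Q1 2020: €58,120 + €2,330 + €49,190 = €109,640 (over)
Q4 2019–Q2 2020: €2,330 + €49,190 + €12,780 = €64,300 (under)
Q1 2020–Q3 2020: €49,190 + €12,780 + €137,840 = €199,810 (over)
5 windows exceed the threshold.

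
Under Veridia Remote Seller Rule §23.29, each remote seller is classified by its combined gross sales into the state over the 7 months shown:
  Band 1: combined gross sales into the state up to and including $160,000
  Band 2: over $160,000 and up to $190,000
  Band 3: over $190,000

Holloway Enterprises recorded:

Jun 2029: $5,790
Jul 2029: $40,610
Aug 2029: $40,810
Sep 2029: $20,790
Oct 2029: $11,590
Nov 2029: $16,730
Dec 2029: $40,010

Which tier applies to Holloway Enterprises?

Band 2

Combined gross sales into the state: $5,790 + $40,610 + $40,810 + $20,790 + $11,590 + $16,730 + $40,010 = $176,330.
$160,000 < $176,330 ≤ $190,000, so Band 2 applies.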